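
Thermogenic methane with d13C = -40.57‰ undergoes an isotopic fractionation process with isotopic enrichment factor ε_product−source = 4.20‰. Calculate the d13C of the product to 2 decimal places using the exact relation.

To first order, δ_product ≈ δ_source + ε = -36.37‰.
Exactly, δ_product = (δ_source + 1000)·(ε/1000 + 1) − 1000.
δ_product = (-40.57 + 1000) × (4.20/1000 + 1) − 1000
δ_product = -36.540‰

-36.54‰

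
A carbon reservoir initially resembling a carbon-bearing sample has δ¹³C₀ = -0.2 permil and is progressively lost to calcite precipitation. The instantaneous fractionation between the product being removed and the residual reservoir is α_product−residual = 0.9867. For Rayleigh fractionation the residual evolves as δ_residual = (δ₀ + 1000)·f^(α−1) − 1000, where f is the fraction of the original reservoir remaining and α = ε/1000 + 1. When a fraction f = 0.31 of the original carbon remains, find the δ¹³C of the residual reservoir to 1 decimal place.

15.5 permil

Rayleigh residual: δ_res = (δ₀ + 1000)·f^(α−1) − 1000
α − 1 = -0.01330
f^(α−1) = 0.31^(-0.01330) = 1.015699
δ_res = (-0.2 + 1000) × 1.015699 − 1000 = 1015.496 − 1000 = 15.50 permil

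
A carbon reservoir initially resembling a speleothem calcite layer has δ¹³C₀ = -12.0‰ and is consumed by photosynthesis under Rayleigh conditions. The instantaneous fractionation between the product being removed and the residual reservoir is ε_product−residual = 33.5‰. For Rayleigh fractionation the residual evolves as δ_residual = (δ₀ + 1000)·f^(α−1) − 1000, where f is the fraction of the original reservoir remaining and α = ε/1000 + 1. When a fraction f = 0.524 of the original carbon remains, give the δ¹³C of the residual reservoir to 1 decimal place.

Rayleigh residual: δ_res = (δ₀ + 1000)·f^(α−1) − 1000
α = ε/1000 + 1 = 1.03350, so α − 1 = 0.03350
f^(α−1) = 0.524^(0.03350) = 0.978583
δ_res = (-12.0 + 1000) × 0.978583 − 1000 = 966.840 − 1000 = -33.16‰

-33.2‰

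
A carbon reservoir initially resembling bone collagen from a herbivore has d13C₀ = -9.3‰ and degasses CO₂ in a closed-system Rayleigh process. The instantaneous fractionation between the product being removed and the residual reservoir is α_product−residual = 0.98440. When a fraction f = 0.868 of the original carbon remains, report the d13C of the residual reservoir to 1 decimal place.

-7.1‰

Rayleigh residual: δ_res = (δ₀ + 1000)·f^(α−1) − 1000
α − 1 = -0.01560
f^(α−1) = 0.868^(-0.01560) = 1.002211
δ_res = (-9.3 + 1000) × 1.002211 − 1000 = 992.890 − 1000 = -7.11‰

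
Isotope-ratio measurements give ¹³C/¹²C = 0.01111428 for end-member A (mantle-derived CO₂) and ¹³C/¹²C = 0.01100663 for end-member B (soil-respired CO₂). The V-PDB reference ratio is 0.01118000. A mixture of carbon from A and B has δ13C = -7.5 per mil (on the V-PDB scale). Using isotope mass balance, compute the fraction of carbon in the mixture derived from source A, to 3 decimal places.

0.832

δ_A = (0.01111428/0.01118000 − 1)×1000 = (0.994122 − 1)×1000 = -5.878 per mil
δ_B = (0.01100663/0.01118000 − 1)×1000 = (0.984493 − 1)×1000 = -15.507 per mil
f_A = (δ_mix − δ_B)/(δ_A − δ_B) = (-7.5 − (-15.507))/(-5.878 − (-15.507))
f_A = 8.007 / 9.629 = 0.8316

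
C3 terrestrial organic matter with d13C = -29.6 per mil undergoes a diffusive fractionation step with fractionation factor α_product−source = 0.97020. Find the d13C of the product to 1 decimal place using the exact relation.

δ_product = (δ_source + 1000)·α − 1000
δ_product = (-29.6 + 1000) × 0.97020 − 1000
δ_product = 941.482 − 1000 = -58.52 per mil

-58.5 per mil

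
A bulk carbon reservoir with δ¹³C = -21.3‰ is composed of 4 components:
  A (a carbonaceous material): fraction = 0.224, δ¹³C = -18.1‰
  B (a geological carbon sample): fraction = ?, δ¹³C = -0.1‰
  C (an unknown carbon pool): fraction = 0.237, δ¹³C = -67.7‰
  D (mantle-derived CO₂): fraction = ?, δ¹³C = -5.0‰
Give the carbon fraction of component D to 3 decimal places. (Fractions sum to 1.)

Let f_D and f_B be the unknown fractions; fractions sum to 1 so f_D + f_B = 0.539.
Mass balance: Σ fᵢ·δᵢ = δ_bulk ⇒ f_D·(-5.0) + f_B·(-0.1) = -21.3 − (-20.099) = -1.201
Substitute f_B = 0.539 − f_D:
f_D·(-5.0 − -0.1) = -1.201 − 0.539×(-0.1) = -1.147
f_D = -1.147 / -4.9 = 0.2340

0.234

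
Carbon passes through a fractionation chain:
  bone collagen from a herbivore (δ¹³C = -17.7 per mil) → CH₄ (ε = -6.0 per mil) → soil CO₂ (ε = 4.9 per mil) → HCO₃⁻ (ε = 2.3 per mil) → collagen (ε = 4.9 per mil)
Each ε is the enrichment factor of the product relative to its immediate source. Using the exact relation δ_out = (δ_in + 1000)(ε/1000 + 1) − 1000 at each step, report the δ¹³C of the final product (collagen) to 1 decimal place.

-11.7 per mil

step 1: δ = (-17.70 + 1000)·(-6.0/1000 + 1) − 1000 = -23.59 per mil
step 2: δ = (-23.59 + 1000)·(4.9/1000 + 1) − 1000 = -18.81 per mil
step 3: δ = (-18.81 + 1000)·(2.3/1000 + 1) − 1000 = -16.55 per mil
step 4: δ = (-16.55 + 1000)·(4.9/1000 + 1) − 1000 = -11.73 per mil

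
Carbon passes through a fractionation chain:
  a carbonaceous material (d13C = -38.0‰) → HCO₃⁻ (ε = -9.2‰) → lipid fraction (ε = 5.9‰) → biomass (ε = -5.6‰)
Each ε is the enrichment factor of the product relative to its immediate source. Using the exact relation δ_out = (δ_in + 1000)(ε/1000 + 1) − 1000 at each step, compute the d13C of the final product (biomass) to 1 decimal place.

step 1: δ = (-38.00 + 1000)·(-9.2/1000 + 1) − 1000 = -46.85‰
step 2: δ = (-46.85 + 1000)·(5.9/1000 + 1) − 1000 = -41.23‰
step 3: δ = (-41.23 + 1000)·(-5.6/1000 + 1) − 1000 = -46.60‰

-46.6‰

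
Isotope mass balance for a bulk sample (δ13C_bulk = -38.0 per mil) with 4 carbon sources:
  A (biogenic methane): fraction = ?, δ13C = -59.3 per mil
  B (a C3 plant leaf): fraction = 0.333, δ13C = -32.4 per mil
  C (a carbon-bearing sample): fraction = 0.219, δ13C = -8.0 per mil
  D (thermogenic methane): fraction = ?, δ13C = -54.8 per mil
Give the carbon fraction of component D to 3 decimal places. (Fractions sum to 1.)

0.246

Let f_D and f_A be the unknown fractions; fractions sum to 1 so f_D + f_A = 0.448.
Mass balance: Σ fᵢ·δᵢ = δ_bulk ⇒ f_D·(-54.8) + f_A·(-59.3) = -38.0 − (-12.541) = -25.459
Substitute f_A = 0.448 − f_D:
f_D·(-54.8 − -59.3) = -25.459 − 0.448×(-59.3) = 1.108
f_D = 1.108 / 4.5 = 0.2461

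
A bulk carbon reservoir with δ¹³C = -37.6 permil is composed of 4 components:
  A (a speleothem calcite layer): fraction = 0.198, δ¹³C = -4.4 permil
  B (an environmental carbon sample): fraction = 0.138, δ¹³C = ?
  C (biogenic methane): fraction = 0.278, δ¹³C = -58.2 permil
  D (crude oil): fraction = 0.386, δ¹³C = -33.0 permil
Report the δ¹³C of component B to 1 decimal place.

Isotope mass balance: δ_bulk = Σ fᵢ·δᵢ.
-37.6 = 0.198×(-4.4) + 0.138×δ_B + 0.278×(-58.2) + 0.386×(-33.0)
0.138·δ_B = -37.6 − (-29.789) = -7.811
δ_B = -7.811 / 0.138 = -56.60 permil

-56.6 permil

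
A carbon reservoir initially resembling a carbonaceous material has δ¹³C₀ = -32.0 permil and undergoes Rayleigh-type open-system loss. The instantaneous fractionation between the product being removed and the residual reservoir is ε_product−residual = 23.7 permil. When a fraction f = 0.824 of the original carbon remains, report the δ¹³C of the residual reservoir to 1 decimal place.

-36.4 permil

Rayleigh residual: δ_res = (δ₀ + 1000)·f^(α−1) − 1000
α = ε/1000 + 1 = 1.02370, so α − 1 = 0.02370
f^(α−1) = 0.824^(0.02370) = 0.995423
δ_res = (-32.0 + 1000) × 0.995423 − 1000 = 963.569 − 1000 = -36.43 permil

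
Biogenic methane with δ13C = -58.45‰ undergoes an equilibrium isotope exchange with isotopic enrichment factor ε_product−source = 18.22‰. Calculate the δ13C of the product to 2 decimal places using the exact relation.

To first order, δ_product ≈ δ_source + ε = -40.23‰.
Exactly, δ_product = (δ_source + 1000)·(ε/1000 + 1) − 1000.
δ_product = (-58.45 + 1000) × (18.22/1000 + 1) − 1000
δ_product = -41.295‰

-41.29‰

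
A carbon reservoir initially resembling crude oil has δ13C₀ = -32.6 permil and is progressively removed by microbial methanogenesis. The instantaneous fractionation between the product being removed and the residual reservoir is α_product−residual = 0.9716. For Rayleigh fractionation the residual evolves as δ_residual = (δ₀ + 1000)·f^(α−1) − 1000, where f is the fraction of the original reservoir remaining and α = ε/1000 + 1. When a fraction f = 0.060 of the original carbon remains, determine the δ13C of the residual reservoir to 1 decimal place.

47.9 permil

Rayleigh residual: δ_res = (δ₀ + 1000)·f^(α−1) − 1000
α − 1 = -0.02840
f^(α−1) = 0.060^(-0.02840) = 1.083180
δ_res = (-32.6 + 1000) × 1.083180 − 1000 = 1047.868 − 1000 = 47.87 permil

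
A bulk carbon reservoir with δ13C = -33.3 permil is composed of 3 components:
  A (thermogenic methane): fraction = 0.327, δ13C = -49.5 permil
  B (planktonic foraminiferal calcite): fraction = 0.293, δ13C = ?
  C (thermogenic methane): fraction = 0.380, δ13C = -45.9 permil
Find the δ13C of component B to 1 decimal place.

1.1 permil

Isotope mass balance: δ_bulk = Σ fᵢ·δᵢ.
-33.3 = 0.327×(-49.5) + 0.293×δ_B + 0.380×(-45.9)
0.293·δ_B = -33.3 − (-33.629) = 0.329
δ_B = 0.329 / 0.293 = 1.12 permil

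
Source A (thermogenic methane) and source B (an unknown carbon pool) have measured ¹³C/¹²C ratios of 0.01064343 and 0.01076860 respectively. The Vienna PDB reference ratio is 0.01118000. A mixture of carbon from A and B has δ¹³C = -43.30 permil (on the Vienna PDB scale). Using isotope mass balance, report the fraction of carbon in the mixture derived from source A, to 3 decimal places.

δ_A = (0.01064343/0.01118000 − 1)×1000 = (0.952006 − 1)×1000 = -47.994 permil
δ_B = (0.01076860/0.01118000 − 1)×1000 = (0.963202 − 1)×1000 = -36.798 permil
f_A = (δ_mix − δ_B)/(δ_A − δ_B) = (-43.30 − (-36.798))/(-47.994 − (-36.798))
f_A = -6.502 / -11.196 = 0.5808

0.581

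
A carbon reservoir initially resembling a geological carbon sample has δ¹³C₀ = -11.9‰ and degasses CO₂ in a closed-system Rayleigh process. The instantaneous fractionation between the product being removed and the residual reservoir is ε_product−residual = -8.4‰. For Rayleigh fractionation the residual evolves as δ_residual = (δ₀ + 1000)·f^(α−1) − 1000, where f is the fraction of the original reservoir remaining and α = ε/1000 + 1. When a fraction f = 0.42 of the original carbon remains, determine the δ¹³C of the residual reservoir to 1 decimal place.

-4.7‰

Rayleigh residual: δ_res = (δ₀ + 1000)·f^(α−1) − 1000
α = ε/1000 + 1 = 0.99160, so α − 1 = -0.00840
f^(α−1) = 0.42^(-0.00840) = 1.007314
δ_res = (-11.9 + 1000) × 1.007314 − 1000 = 995.327 − 1000 = -4.67‰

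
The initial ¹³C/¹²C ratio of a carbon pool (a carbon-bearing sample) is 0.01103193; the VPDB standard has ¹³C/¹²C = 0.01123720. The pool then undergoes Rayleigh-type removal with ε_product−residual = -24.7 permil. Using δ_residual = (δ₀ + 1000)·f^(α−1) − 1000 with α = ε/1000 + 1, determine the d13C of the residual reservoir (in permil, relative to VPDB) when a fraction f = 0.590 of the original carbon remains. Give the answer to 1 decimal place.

-5.4 permil

δ₀ = (0.01103193/0.01123720 − 1)×1000 = (0.981733 − 1)×1000 = -18.267 permil
α − 1 = ε/1000 = -0.0247
f^(α−1) = 0.590^(-0.0247) = 1.013118
δ_res = (-18.267 + 1000) × 1.013118 − 1000 = 994.611 − 1000 = -5.39 permil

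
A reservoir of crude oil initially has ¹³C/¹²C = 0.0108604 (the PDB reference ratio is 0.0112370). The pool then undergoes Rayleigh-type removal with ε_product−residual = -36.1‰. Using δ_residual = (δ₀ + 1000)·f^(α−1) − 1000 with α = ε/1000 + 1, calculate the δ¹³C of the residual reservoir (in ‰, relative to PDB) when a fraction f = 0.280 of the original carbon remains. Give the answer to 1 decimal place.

δ₀ = (0.0108604/0.0112370 − 1)×1000 = (0.966486 − 1)×1000 = -33.514‰
α − 1 = ε/1000 = -0.0361
f^(α−1) = 0.280^(-0.0361) = 1.047026
δ_res = (-33.514 + 1000) × 1.047026 − 1000 = 1011.936 − 1000 = 11.94‰

11.9‰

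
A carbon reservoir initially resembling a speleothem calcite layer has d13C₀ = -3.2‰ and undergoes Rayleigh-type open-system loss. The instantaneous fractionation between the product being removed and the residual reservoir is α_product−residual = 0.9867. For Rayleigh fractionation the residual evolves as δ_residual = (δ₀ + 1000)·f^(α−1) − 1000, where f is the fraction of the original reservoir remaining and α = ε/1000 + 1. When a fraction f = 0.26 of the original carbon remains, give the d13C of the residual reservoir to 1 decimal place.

14.8‰

Rayleigh residual: δ_res = (δ₀ + 1000)·f^(α−1) − 1000
α − 1 = -0.01330
f^(α−1) = 0.26^(-0.01330) = 1.018078
δ_res = (-3.2 + 1000) × 1.018078 − 1000 = 1014.820 − 1000 = 14.82‰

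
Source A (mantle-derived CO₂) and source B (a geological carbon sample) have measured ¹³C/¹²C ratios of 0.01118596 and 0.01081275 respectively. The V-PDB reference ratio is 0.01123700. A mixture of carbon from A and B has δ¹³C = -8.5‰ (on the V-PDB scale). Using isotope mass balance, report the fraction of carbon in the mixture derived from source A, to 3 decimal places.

δ_A = (0.01118596/0.01123700 − 1)×1000 = (0.995458 − 1)×1000 = -4.542‰
δ_B = (0.01081275/0.01123700 − 1)×1000 = (0.962245 − 1)×1000 = -37.755‰
f_A = (δ_mix − δ_B)/(δ_A − δ_B) = (-8.5 − (-37.755))/(-4.542 − (-37.755))
f_A = 29.255 / 33.213 = 0.8808

0.881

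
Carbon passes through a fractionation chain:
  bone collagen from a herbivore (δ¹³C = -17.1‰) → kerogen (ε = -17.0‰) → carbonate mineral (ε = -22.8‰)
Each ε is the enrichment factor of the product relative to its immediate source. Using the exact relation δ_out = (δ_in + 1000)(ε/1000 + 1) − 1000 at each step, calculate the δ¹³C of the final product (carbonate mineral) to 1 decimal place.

-55.8‰

step 1: δ = (-17.10 + 1000)·(-17.0/1000 + 1) − 1000 = -33.81‰
step 2: δ = (-33.81 + 1000)·(-22.8/1000 + 1) − 1000 = -55.84‰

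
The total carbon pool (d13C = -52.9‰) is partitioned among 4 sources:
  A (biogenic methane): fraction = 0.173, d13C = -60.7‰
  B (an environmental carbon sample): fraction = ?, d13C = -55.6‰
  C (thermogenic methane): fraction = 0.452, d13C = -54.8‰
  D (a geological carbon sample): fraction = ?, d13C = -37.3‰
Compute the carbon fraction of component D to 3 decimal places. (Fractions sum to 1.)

0.176

Let f_D and f_B be the unknown fractions; fractions sum to 1 so f_D + f_B = 0.375.
Mass balance: Σ fᵢ·δᵢ = δ_bulk ⇒ f_D·(-37.3) + f_B·(-55.6) = -52.9 − (-35.271) = -17.629
Substitute f_B = 0.375 − f_D:
f_D·(-37.3 − -55.6) = -17.629 − 0.375×(-55.6) = 3.221
f_D = 3.221 / 18.3 = 0.1760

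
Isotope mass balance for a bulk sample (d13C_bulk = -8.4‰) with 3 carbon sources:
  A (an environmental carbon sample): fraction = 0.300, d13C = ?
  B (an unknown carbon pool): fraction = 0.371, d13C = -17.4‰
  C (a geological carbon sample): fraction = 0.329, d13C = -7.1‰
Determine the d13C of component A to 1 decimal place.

1.3‰

Isotope mass balance: δ_bulk = Σ fᵢ·δᵢ.
-8.4 = 0.300×δ_A + 0.371×(-17.4) + 0.329×(-7.1)
0.300·δ_A = -8.4 − (-8.791) = 0.391
δ_A = 0.391 / 0.300 = 1.30‰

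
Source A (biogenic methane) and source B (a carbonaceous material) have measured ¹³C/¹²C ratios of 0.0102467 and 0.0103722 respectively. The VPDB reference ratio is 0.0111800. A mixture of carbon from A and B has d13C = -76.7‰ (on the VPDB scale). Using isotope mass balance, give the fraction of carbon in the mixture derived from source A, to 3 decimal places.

δ_A = (0.0102467/0.0111800 − 1)×1000 = (0.916521 − 1)×1000 = -83.479‰
δ_B = (0.0103722/0.0111800 − 1)×1000 = (0.927746 − 1)×1000 = -72.254‰
f_A = (δ_mix − δ_B)/(δ_A − δ_B) = (-76.7 − (-72.254))/(-83.479 − (-72.254))
f_A = -4.446 / -11.225 = 0.3961

0.396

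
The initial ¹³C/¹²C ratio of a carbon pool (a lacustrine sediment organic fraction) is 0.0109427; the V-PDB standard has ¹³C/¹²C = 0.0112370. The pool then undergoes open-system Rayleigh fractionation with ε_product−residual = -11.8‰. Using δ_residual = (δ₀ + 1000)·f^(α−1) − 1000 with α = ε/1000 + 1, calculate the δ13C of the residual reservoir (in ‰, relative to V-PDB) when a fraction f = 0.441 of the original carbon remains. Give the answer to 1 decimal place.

-16.7‰

δ₀ = (0.0109427/0.0112370 − 1)×1000 = (0.973810 − 1)×1000 = -26.190‰
α − 1 = ε/1000 = -0.0118
f^(α−1) = 0.441^(-0.0118) = 1.009708
δ_res = (-26.190 + 1000) × 1.009708 − 1000 = 983.263 − 1000 = -16.74‰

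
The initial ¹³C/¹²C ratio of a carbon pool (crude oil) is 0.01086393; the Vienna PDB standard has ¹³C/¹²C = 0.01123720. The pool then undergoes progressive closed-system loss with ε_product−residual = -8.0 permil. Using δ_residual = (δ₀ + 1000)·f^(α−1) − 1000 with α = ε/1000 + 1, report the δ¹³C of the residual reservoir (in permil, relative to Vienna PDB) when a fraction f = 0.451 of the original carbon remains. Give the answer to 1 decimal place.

δ₀ = (0.01086393/0.01123720 − 1)×1000 = (0.966783 − 1)×1000 = -33.217 permil
α − 1 = ε/1000 = -0.0080
f^(α−1) = 0.451^(-0.0080) = 1.006391
δ_res = (-33.217 + 1000) × 1.006391 − 1000 = 972.961 − 1000 = -27.04 permil

-27.0 permil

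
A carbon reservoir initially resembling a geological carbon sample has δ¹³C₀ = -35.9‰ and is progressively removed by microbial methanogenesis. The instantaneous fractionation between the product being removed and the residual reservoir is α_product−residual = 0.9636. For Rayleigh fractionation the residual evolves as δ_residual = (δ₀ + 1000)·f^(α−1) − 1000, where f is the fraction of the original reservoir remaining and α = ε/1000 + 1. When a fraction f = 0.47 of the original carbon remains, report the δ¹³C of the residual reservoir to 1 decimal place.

-9.0‰

Rayleigh residual: δ_res = (δ₀ + 1000)·f^(α−1) − 1000
α − 1 = -0.03640
f^(α−1) = 0.47^(-0.03640) = 1.027864
δ_res = (-35.9 + 1000) × 1.027864 − 1000 = 990.964 − 1000 = -9.04‰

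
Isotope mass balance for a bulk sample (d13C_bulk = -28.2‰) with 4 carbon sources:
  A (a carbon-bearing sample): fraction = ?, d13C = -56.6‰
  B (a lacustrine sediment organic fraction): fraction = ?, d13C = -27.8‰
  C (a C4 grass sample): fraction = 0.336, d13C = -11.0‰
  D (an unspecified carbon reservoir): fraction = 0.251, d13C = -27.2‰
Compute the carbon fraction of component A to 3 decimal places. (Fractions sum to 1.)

0.215

Let f_A and f_B be the unknown fractions; fractions sum to 1 so f_A + f_B = 0.413.
Mass balance: Σ fᵢ·δᵢ = δ_bulk ⇒ f_A·(-56.6) + f_B·(-27.8) = -28.2 − (-10.523) = -17.677
Substitute f_B = 0.413 − f_A:
f_A·(-56.6 − -27.8) = -17.677 − 0.413×(-27.8) = -6.195
f_A = -6.195 / -28.8 = 0.2151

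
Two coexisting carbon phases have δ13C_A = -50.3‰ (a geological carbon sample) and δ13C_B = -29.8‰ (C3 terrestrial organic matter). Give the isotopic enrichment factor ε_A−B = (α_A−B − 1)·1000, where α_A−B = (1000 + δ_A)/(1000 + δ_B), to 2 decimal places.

-21.13‰

α_A−B = (1000 + -50.3) / (1000 + -29.8) = 949.7 / 970.2 = 0.978870
ε_A−B = (0.978870 − 1) × 1000 = -21.130‰
(The approximation ε ≈ δ_A − δ_B would give -20.5‰.)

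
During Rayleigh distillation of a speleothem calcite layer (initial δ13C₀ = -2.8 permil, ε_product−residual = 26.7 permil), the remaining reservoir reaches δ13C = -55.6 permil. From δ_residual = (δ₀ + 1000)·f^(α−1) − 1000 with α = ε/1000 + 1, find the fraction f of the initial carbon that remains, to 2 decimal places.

0.13

α − 1 = ε/1000 = 0.0267
(δ_res + 1000)/(δ₀ + 1000) = (-55.6 + 1000)/(-2.8 + 1000) = 944.4/997.2 = 0.947052
f = 0.947052^(1/0.0267) = exp(ln(0.947052)/0.0267) = exp(-0.05440/0.0267)
f = exp(-2.0375) = 0.1304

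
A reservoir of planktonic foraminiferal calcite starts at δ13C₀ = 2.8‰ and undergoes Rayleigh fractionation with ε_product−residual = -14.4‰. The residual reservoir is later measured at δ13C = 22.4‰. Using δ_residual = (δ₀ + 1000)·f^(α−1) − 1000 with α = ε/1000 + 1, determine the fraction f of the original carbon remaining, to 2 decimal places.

α − 1 = ε/1000 = -0.0144
(δ_res + 1000)/(δ₀ + 1000) = (22.4 + 1000)/(2.8 + 1000) = 1022.4/1002.8 = 1.019545
f = 1.019545^(1/-0.0144) = exp(ln(1.019545)/-0.0144) = exp(0.01936/-0.0144)
f = exp(-1.3442) = 0.2607

0.26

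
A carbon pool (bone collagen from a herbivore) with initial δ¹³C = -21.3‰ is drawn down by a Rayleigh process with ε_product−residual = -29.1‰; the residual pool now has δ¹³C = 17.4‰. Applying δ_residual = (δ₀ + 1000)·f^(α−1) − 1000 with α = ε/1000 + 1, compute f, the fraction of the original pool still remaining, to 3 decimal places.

0.264

α − 1 = ε/1000 = -0.0291
(δ_res + 1000)/(δ₀ + 1000) = (17.4 + 1000)/(-21.3 + 1000) = 1017.4/978.7 = 1.039542
f = 1.039542^(1/-0.0291) = exp(ln(1.039542)/-0.0291) = exp(0.03878/-0.0291)
f = exp(-1.3327) = 0.2638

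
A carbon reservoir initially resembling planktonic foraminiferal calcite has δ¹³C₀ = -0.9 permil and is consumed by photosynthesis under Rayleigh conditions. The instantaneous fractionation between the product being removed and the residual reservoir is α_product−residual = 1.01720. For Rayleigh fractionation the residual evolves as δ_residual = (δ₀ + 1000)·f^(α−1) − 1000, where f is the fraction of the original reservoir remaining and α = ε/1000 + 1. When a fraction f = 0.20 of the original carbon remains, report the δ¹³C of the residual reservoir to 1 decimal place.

-28.2 permil

Rayleigh residual: δ_res = (δ₀ + 1000)·f^(α−1) − 1000
α − 1 = 0.01720
f^(α−1) = 0.20^(0.01720) = 0.972697
δ_res = (-0.9 + 1000) × 0.972697 − 1000 = 971.822 − 1000 = -28.18 permil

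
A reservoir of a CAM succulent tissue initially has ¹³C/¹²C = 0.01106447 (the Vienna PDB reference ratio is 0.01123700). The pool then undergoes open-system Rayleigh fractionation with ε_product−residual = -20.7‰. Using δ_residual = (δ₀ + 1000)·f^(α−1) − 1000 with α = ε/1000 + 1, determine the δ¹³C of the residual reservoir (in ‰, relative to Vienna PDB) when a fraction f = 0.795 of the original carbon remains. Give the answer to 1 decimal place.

-10.7‰

δ₀ = (0.01106447/0.01123700 − 1)×1000 = (0.984646 − 1)×1000 = -15.354‰
α − 1 = ε/1000 = -0.0207
f^(α−1) = 0.795^(-0.0207) = 1.004760
δ_res = (-15.354 + 1000) × 1.004760 − 1000 = 989.333 − 1000 = -10.67‰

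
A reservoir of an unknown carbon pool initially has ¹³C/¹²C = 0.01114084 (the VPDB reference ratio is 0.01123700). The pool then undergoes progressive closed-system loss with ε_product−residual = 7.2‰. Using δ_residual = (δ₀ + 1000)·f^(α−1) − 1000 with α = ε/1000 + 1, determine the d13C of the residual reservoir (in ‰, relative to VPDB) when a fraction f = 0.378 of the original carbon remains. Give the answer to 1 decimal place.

-15.5‰

δ₀ = (0.01114084/0.01123700 − 1)×1000 = (0.991443 − 1)×1000 = -8.557‰
α − 1 = ε/1000 = 0.0072
f^(α−1) = 0.378^(0.0072) = 0.993020
δ_res = (-8.557 + 1000) × 0.993020 − 1000 = 984.522 − 1000 = -15.48‰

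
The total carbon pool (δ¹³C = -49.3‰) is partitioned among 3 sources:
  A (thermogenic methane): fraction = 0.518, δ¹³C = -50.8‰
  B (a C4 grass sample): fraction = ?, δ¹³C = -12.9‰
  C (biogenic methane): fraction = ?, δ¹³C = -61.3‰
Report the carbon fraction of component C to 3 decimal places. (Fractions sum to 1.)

0.346

Let f_C and f_B be the unknown fractions; fractions sum to 1 so f_C + f_B = 0.482.
Mass balance: Σ fᵢ·δᵢ = δ_bulk ⇒ f_C·(-61.3) + f_B·(-12.9) = -49.3 − (-26.314) = -22.986
Substitute f_B = 0.482 − f_C:
f_C·(-61.3 − -12.9) = -22.986 − 0.482×(-12.9) = -16.768
f_C = -16.768 / -48.4 = 0.3464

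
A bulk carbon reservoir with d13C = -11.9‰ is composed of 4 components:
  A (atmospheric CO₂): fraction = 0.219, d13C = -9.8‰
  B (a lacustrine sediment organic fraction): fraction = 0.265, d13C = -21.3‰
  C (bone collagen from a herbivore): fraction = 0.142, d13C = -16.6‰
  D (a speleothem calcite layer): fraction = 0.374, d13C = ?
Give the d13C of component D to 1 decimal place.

Isotope mass balance: δ_bulk = Σ fᵢ·δᵢ.
-11.9 = 0.219×(-9.8) + 0.265×(-21.3) + 0.142×(-16.6) + 0.374×δ_D
0.374·δ_D = -11.9 − (-10.148) = -1.752
δ_D = -1.752 / 0.374 = -4.68‰

-4.7‰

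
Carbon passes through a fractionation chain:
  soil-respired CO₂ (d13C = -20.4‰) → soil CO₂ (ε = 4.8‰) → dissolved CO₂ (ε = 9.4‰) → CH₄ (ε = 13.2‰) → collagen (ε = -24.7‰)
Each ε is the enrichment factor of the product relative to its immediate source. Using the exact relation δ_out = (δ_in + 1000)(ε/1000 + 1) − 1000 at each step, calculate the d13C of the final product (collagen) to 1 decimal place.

step 1: δ = (-20.40 + 1000)·(4.8/1000 + 1) − 1000 = -15.70‰
step 2: δ = (-15.70 + 1000)·(9.4/1000 + 1) − 1000 = -6.45‰
step 3: δ = (-6.45 + 1000)·(13.2/1000 + 1) − 1000 = 6.67‰
step 4: δ = (6.67 + 1000)·(-24.7/1000 + 1) − 1000 = -18.20‰

-18.2‰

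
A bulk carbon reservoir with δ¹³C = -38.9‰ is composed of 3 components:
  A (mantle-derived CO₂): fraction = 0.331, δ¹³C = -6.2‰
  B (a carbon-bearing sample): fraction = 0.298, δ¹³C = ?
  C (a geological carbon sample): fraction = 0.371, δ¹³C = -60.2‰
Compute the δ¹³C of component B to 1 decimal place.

Isotope mass balance: δ_bulk = Σ fᵢ·δᵢ.
-38.9 = 0.331×(-6.2) + 0.298×δ_B + 0.371×(-60.2)
0.298·δ_B = -38.9 − (-24.386) = -14.514
δ_B = -14.514 / 0.298 = -48.70‰

-48.7‰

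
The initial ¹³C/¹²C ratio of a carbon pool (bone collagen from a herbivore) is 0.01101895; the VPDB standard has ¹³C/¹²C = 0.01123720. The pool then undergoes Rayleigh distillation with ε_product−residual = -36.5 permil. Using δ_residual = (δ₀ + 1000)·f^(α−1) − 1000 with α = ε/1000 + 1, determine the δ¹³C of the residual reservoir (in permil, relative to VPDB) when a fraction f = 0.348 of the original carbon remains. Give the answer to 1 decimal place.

19.1 permil

δ₀ = (0.01101895/0.01123720 − 1)×1000 = (0.980578 − 1)×1000 = -19.422 permil
α − 1 = ε/1000 = -0.0365
f^(α−1) = 0.348^(-0.0365) = 1.039279
δ_res = (-19.422 + 1000) × 1.039279 − 1000 = 1019.095 − 1000 = 19.09 permil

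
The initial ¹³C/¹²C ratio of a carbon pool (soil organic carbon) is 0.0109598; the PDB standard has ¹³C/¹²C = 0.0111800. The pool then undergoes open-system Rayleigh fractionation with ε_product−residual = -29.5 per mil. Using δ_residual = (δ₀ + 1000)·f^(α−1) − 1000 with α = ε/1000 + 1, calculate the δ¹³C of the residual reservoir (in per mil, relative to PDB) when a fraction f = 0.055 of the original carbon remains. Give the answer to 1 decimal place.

δ₀ = (0.0109598/0.0111800 − 1)×1000 = (0.980304 − 1)×1000 = -19.696 per mil
α − 1 = ε/1000 = -0.0295
f^(α−1) = 0.055^(-0.0295) = 1.089330
δ_res = (-19.696 + 1000) × 1.089330 − 1000 = 1067.874 − 1000 = 67.87 per mil

67.9 per mil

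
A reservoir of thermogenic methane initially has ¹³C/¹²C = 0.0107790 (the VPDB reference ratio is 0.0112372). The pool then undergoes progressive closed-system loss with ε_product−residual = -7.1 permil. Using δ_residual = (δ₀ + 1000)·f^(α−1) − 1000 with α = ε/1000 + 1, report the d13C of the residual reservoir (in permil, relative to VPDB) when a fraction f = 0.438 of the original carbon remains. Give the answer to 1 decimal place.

-35.1 permil

δ₀ = (0.0107790/0.0112372 − 1)×1000 = (0.959225 − 1)×1000 = -40.775 permil
α − 1 = ε/1000 = -0.0071
f^(α−1) = 0.438^(-0.0071) = 1.005879
δ_res = (-40.775 + 1000) × 1.005879 − 1000 = 964.864 − 1000 = -35.14 permil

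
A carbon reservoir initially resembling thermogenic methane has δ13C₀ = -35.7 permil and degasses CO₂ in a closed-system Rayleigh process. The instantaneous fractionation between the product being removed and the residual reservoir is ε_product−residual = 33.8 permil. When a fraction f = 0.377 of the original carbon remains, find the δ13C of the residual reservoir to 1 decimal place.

Rayleigh residual: δ_res = (δ₀ + 1000)·f^(α−1) − 1000
α = ε/1000 + 1 = 1.03380, so α − 1 = 0.03380
f^(α−1) = 0.377^(0.03380) = 0.967565
δ_res = (-35.7 + 1000) × 0.967565 − 1000 = 933.023 − 1000 = -66.98 permil

-67.0 permil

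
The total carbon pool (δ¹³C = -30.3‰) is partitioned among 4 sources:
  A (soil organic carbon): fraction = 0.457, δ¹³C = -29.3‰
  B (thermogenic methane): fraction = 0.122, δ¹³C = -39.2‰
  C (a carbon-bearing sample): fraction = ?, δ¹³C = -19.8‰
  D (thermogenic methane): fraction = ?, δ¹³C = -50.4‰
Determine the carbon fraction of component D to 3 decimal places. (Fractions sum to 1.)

0.124

Let f_D and f_C be the unknown fractions; fractions sum to 1 so f_D + f_C = 0.421.
Mass balance: Σ fᵢ·δᵢ = δ_bulk ⇒ f_D·(-50.4) + f_C·(-19.8) = -30.3 − (-18.172) = -12.128
Substitute f_C = 0.421 − f_D:
f_D·(-50.4 − -19.8) = -12.128 − 0.421×(-19.8) = -3.792
f_D = -3.792 / -30.6 = 0.1239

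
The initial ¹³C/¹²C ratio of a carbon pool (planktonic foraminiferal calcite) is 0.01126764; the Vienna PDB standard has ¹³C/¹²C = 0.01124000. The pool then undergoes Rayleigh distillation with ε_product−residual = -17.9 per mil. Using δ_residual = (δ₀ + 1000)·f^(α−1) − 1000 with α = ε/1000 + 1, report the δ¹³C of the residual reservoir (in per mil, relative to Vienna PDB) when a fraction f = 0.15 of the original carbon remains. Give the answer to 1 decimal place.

δ₀ = (0.01126764/0.01124000 − 1)×1000 = (1.002459 − 1)×1000 = 2.459 per mil
α − 1 = ε/1000 = -0.0179
f^(α−1) = 0.15^(-0.0179) = 1.034542
δ_res = (2.459 + 1000) × 1.034542 − 1000 = 1037.086 − 1000 = 37.09 per mil

37.1 per mil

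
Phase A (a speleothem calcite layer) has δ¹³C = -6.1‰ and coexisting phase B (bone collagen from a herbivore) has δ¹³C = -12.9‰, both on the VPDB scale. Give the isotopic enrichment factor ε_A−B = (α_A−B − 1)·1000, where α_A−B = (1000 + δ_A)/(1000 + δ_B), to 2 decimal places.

6.89‰

α_A−B = (1000 + -6.1) / (1000 + -12.9) = 993.9 / 987.1 = 1.006889
ε_A−B = (1.006889 − 1) × 1000 = 6.889‰
(The approximation ε ≈ δ_A − δ_B would give 6.8‰.)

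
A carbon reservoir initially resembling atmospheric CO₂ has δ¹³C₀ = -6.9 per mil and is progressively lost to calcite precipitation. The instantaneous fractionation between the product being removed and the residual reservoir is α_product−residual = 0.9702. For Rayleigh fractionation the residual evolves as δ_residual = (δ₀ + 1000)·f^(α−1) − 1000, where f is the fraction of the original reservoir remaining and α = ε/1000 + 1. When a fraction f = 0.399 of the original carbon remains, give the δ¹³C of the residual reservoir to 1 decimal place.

20.7 per mil

Rayleigh residual: δ_res = (δ₀ + 1000)·f^(α−1) − 1000
α − 1 = -0.02980
f^(α−1) = 0.399^(-0.02980) = 1.027758
δ_res = (-6.9 + 1000) × 1.027758 − 1000 = 1020.667 − 1000 = 20.67 per mil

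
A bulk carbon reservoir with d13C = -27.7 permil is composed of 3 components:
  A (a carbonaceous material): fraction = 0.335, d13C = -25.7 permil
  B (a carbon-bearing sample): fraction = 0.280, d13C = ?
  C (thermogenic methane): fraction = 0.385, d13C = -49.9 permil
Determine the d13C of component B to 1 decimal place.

Isotope mass balance: δ_bulk = Σ fᵢ·δᵢ.
-27.7 = 0.335×(-25.7) + 0.280×δ_B + 0.385×(-49.9)
0.280·δ_B = -27.7 − (-27.821) = 0.121
δ_B = 0.121 / 0.280 = 0.43 permil

0.4 permil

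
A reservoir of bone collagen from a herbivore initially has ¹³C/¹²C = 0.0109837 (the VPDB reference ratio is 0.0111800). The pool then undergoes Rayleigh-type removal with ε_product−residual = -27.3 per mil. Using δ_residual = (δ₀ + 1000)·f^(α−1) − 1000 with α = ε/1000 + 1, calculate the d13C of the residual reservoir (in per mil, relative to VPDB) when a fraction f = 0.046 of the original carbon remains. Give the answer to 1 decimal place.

68.6 per mil

δ₀ = (0.0109837/0.0111800 − 1)×1000 = (0.982442 − 1)×1000 = -17.558 per mil
α − 1 = ε/1000 = -0.0273
f^(α−1) = 0.046^(-0.0273) = 1.087694
δ_res = (-17.558 + 1000) × 1.087694 − 1000 = 1068.596 − 1000 = 68.60 per mil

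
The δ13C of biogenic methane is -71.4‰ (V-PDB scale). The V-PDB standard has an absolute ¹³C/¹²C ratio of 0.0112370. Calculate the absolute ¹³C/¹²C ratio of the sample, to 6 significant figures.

0.0104347

R_sample = R_standard × (δ13C/1000 + 1)
R_sample = 0.0112370 × (-71.4/1000 + 1) = 0.0112370 × 0.928600
R_sample = 0.0104347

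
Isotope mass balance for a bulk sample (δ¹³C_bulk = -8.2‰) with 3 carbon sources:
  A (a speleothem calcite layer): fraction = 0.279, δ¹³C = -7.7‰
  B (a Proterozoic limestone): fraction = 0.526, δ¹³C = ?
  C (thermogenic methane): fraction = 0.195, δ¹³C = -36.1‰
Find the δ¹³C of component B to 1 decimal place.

1.9‰

Isotope mass balance: δ_bulk = Σ fᵢ·δᵢ.
-8.2 = 0.279×(-7.7) + 0.526×δ_B + 0.195×(-36.1)
0.526·δ_B = -8.2 − (-9.188) = 0.988
δ_B = 0.988 / 0.526 = 1.88‰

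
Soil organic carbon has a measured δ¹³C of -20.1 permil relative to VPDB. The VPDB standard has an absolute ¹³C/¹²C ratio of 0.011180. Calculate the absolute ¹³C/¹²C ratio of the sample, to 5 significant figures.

R_sample = R_standard × (δ¹³C/1000 + 1)
R_sample = 0.011180 × (-20.1/1000 + 1) = 0.011180 × 0.979900
R_sample = 0.0109553

0.010955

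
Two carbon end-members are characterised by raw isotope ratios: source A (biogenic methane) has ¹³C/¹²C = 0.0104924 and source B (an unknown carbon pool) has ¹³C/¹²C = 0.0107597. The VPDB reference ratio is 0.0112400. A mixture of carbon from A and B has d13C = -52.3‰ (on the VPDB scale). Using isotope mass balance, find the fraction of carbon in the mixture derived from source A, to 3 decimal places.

δ_A = (0.0104924/0.0112400 − 1)×1000 = (0.933488 − 1)×1000 = -66.512‰
δ_B = (0.0107597/0.0112400 − 1)×1000 = (0.957269 − 1)×1000 = -42.731‰
f_A = (δ_mix − δ_B)/(δ_A − δ_B) = (-52.3 − (-42.731))/(-66.512 − (-42.731))
f_A = -9.569 / -23.781 = 0.4024

0.402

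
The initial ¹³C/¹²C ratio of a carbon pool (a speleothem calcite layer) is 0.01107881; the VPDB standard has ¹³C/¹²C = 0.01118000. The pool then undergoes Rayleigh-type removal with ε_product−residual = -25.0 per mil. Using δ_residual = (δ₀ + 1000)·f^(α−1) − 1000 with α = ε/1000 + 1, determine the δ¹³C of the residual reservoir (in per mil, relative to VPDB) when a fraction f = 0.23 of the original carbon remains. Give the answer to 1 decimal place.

28.0 per mil

δ₀ = (0.01107881/0.01118000 − 1)×1000 = (0.990949 − 1)×1000 = -9.051 per mil
α − 1 = ε/1000 = -0.0250
f^(α−1) = 0.23^(-0.0250) = 1.037425
δ_res = (-9.051 + 1000) × 1.037425 − 1000 = 1028.036 − 1000 = 28.04 per mil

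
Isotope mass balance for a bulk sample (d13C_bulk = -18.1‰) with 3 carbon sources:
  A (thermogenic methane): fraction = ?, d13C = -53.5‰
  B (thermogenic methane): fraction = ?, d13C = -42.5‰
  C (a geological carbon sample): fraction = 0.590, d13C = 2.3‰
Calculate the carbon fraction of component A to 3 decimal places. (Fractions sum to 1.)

Let f_A and f_B be the unknown fractions; fractions sum to 1 so f_A + f_B = 0.410.
Mass balance: Σ fᵢ·δᵢ = δ_bulk ⇒ f_A·(-53.5) + f_B·(-42.5) = -18.1 − (1.357) = -19.457
Substitute f_B = 0.410 − f_A:
f_A·(-53.5 − -42.5) = -19.457 − 0.410×(-42.5) = -2.032
f_A = -2.032 / -11.0 = 0.1847

0.185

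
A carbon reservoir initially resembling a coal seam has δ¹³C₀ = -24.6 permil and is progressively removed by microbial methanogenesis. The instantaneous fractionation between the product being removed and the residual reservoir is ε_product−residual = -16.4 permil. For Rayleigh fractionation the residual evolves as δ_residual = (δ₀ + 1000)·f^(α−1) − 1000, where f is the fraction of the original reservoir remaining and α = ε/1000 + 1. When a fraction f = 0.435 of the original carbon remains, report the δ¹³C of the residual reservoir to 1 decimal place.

-11.2 permil

Rayleigh residual: δ_res = (δ₀ + 1000)·f^(α−1) − 1000
α = ε/1000 + 1 = 0.98360, so α − 1 = -0.01640
f^(α−1) = 0.435^(-0.01640) = 1.013745
δ_res = (-24.6 + 1000) × 1.013745 − 1000 = 988.807 − 1000 = -11.19 permil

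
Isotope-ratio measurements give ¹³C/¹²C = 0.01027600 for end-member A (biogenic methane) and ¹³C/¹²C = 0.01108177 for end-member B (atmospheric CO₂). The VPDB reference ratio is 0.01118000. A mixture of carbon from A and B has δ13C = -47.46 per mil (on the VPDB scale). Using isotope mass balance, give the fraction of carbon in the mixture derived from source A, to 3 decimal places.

δ_A = (0.01027600/0.01118000 − 1)×1000 = (0.919141 − 1)×1000 = -80.859 per mil
δ_B = (0.01108177/0.01118000 − 1)×1000 = (0.991214 − 1)×1000 = -8.786 per mil
f_A = (δ_mix − δ_B)/(δ_A − δ_B) = (-47.46 − (-8.786))/(-80.859 − (-8.786))
f_A = -38.674 / -72.072 = 0.5366

0.537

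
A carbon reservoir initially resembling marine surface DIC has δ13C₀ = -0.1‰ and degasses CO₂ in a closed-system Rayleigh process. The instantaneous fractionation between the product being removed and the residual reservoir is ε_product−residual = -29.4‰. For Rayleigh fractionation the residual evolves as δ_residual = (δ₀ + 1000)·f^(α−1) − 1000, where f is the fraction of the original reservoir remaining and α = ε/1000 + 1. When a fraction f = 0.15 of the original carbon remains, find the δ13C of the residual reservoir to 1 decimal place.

Rayleigh residual: δ_res = (δ₀ + 1000)·f^(α−1) − 1000
α = ε/1000 + 1 = 0.97060, so α − 1 = -0.02940
f^(α−1) = 0.15^(-0.02940) = 1.057360
δ_res = (-0.1 + 1000) × 1.057360 − 1000 = 1057.254 − 1000 = 57.25‰

57.3‰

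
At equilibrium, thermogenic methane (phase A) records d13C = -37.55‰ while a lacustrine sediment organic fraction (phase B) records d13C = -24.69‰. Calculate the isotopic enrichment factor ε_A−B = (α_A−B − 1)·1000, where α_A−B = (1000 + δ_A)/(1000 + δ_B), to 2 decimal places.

α_A−B = (1000 + -37.55) / (1000 + -24.69) = 962.45 / 975.31 = 0.986814
ε_A−B = (0.986814 − 1) × 1000 = -13.186‰
(The approximation ε ≈ δ_A − δ_B would give -12.86‰.)

-13.19‰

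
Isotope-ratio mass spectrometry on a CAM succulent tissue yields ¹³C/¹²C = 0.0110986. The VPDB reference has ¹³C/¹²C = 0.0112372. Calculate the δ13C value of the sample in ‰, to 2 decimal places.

-12.33‰

δ13C = (R_sample / R_standard − 1) × 1000
R_sample / R_standard = 0.0110986 / 0.0112372 = 0.987666
δ13C = (0.987666 − 1) × 1000 = -12.334‰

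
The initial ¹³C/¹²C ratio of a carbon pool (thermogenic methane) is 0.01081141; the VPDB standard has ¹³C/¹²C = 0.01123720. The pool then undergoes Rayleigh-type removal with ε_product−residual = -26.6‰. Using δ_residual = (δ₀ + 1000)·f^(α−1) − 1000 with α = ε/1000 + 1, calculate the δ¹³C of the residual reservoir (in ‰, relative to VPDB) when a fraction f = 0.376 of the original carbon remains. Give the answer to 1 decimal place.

δ₀ = (0.01081141/0.01123720 − 1)×1000 = (0.962109 − 1)×1000 = -37.891‰
α − 1 = ε/1000 = -0.0266
f^(α−1) = 0.376^(-0.0266) = 1.026361
δ_res = (-37.891 + 1000) × 1.026361 − 1000 = 987.471 − 1000 = -12.53‰

-12.5‰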